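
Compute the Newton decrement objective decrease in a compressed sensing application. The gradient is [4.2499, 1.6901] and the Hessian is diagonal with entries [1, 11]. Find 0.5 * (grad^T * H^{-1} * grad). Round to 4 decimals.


Step 1: H is diagonal, so H^(-1) * g = [4.2499, 0.1536].
Step 2: g^T H^(-1) g = sum_i g_i^2 / H_ii
  = (4.2499)^2/1 + (1.6901)^2/11
  = 18.0617 + 0.2597 = 18.3213
Step 3: Objective decrease = 0.5 * g^T H^(-1) g = 9.1607


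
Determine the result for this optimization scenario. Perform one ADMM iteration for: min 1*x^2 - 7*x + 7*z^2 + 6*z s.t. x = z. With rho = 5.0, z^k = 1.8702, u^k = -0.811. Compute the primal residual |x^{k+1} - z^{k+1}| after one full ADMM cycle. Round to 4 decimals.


ADMM iteration with rho = 5.0, z^k = 1.8702, u^k = -0.811
Step 1: x-update.
Minimize 1*x^2 - 7*x + (5.0/2)*(x - 1.8702 - 0.811)^2
FOC: (2*1 + 5.0)*x = 7 + 5.0*(1.8702 + 0.811)
x^{k+1} = 2.9151
Step 2: z-update.
Minimize 7*z^2 + 6*z + (5.0/2)*(2.9151 - z - 0.811)^2
FOC: (2*7 + 5.0)*z = -6 + 5.0*(2.9151 - 0.811)
z^{k+1} = 0.2379
Step 3: u-update.
u^{k+1} = -0.811 + 2.9151 - 0.2379 = 1.8662
Step 4: Primal residual = |2.9151 - 0.2379| = 2.6772


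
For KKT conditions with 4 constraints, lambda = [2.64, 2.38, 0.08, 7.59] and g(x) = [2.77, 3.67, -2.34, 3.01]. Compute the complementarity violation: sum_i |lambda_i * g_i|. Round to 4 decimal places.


KKT complementary slackness check:
lambda_1 * g_1 = 2.64 * 2.77 = 7.3128
lambda_2 * g_2 = 2.38 * 3.67 = 8.7346
lambda_3 * g_3 = 0.08 * -2.34 = -0.1872
lambda_4 * g_4 = 7.59 * 3.01 = 22.8459
Total violation = 7.3128 + 8.7346 + 0.1872 + 22.8459 = 39.0805


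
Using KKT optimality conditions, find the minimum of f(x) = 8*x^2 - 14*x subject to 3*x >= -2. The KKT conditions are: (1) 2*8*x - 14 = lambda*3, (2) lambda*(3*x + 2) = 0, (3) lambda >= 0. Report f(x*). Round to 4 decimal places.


Step 1: Try lambda = 0 (constraint inactive).
Stationarity: 2*8*x - 14 = 0
x* = 14/(2*8) = 0.875
Check constraint: 3*0.875 = 2.625 >= -2 -- satisfied.
Step 2: Compute optimal value.
f(x*) = 8*0.875^2 - 14*0.875 = -6.125


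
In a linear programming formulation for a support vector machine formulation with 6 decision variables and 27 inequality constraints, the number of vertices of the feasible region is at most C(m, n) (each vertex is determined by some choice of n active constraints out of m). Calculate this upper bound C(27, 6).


Each vertex corresponds to some choice of n active constraints out of m, so the number of vertices is at most C(m, n) = m! / (n!(m-n)!).
m = 27, n = 6
Numerator: 27 * 26 * 25 * 24 * 23 * 22
Denominator: 6! = 720
C(27, 6) = 296010


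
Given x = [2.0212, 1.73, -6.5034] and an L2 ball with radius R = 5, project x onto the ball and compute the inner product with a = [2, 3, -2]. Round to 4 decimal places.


Step 1: Compute ||x|| (intermediates to 6 decimals).
||x|| = sqrt(2.0212^2 + 1.73^2 + (-6.5034)^2) = 7.026547
Step 2: Project.
Since ||x|| > R, scale = R/||x|| = 5/7.026547 = 0.711587, proj(x) = scale * x
proj(x) = [1.43826, 1.231046, -4.627735]
Step 3: Dot product.
a^T * proj(x) = 2*1.43826 + 3*1.231046 - 2*(-4.627735) = 15.8251


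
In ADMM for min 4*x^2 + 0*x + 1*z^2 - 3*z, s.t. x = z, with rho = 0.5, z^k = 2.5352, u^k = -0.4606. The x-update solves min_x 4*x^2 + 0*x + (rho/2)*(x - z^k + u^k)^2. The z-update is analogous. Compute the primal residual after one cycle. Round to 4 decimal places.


ADMM iteration with rho = 0.5, z^k = 2.5352, u^k = -0.4606
Step 1: x-update.
Minimize 4*x^2 + 0*x + (0.5/2)*(x - 2.5352 - 0.4606)^2
FOC: (2*4 + 0.5)*x = 0 + 0.5*(2.5352 + 0.4606)
x^{k+1} = 0.1762
Step 2: z-update.
Minimize 1*z^2 - 3*z + (0.5/2)*(0.1762 - z - 0.4606)^2
FOC: (2*1 + 0.5)*z = 3 + 0.5*(0.1762 - 0.4606)
z^{k+1} = 1.1431
Step 3: u-update.
u^{k+1} = -0.4606 + 0.1762 - 1.1431 = -1.4275
Step 4: Primal residual = |0.1762 - 1.1431| = 0.9669


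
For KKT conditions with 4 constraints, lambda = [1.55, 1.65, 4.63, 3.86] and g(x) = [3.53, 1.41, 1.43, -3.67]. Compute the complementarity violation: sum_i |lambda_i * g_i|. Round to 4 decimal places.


KKT complementary slackness check:
lambda_1 * g_1 = 1.55 * 3.53 = 5.4715
lambda_2 * g_2 = 1.65 * 1.41 = 2.3265
lambda_3 * g_3 = 4.63 * 1.43 = 6.6209
lambda_4 * g_4 = 3.86 * -3.67 = -14.1662
Total violation = 5.4715 + 2.3265 + 6.6209 + 14.1662 = 28.5851


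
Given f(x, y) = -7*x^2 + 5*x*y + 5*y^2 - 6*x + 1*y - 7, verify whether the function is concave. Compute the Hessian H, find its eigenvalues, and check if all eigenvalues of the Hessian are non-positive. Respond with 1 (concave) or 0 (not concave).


The Hessian of f(x,y) = -7*x^2 + 5*x*y + 5*y^2 - 6*x + 1*y - 7 is:
H = [[-14, 5], [5, 10]]
Trace = -14 + 10 = -4
Determinant = -14*10 - (5)^2 = -165
Discriminant = (-4)^2 - 4*-165 = 676.0
Eigenvalues: lambda_1 = -15.0, lambda_2 = 11.0
The function is not concave.

0


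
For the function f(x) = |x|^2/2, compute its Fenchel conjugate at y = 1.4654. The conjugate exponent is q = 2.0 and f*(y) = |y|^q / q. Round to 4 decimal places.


The conjugate exponent q satisfies 1/p + 1/q = 1.
p = 2, so q = 2/(2 - 1) = 2.0
|y|^q = 1.4654^2.0 = 2.1474
f*(1.4654) = 2.1474 / 2.0 = 1.0737


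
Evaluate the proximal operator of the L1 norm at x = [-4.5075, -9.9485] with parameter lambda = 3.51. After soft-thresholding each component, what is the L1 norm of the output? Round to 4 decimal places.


Soft-thresholding with lambda = 3.51:
prox(-4.5075) = sign(-4.5075)*max(|-4.5075| - 3.51, 0) = -0.9975
prox(-9.9485) = sign(-9.9485)*max(|-9.9485| - 3.51, 0) = -6.4385
prox(x) = [-0.9975, -6.4385]
||prox(x)||_1 = 0.9975 + 6.4385 = 7.436


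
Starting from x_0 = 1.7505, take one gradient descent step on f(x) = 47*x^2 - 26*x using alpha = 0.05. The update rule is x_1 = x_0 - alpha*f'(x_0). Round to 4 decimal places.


We compute the gradient at x_0 and apply the update.
f'(x) = 94*x - 26
f'(1.7505) = 94*1.7505 - 26 = 138.547
x_1 = 1.7505 - 0.05*138.547 = -5.1769


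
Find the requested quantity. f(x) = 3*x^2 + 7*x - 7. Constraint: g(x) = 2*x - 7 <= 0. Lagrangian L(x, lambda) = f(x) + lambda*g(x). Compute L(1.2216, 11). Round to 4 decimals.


Step 1: Evaluate f(x).
f(1.2216) = 3*1.2216^2 + 7*1.2216 - 7 = 6.0281
Step 2: Evaluate g(x).
g(1.2216) = 2*1.2216 - 7 = -4.5568
Step 3: Compute Lagrangian.
L = 6.0281 + 11*-4.5568 = -44.0967


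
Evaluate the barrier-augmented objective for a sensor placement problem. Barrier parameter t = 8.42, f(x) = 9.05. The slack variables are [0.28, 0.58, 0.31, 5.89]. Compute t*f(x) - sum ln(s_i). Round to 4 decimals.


Step 1: Compute log-barrier.
ln values: [-1.273, -0.5447, -1.1712, 1.7733]
phi = -(-1.273 - 0.5447 - 1.1712 + 1.7733) = 1.2156
Step 2: Compute augmented objective.
t*f(x) = 8.42*9.05 = 76.201
Total = 76.201 + 1.2156 = 77.4166


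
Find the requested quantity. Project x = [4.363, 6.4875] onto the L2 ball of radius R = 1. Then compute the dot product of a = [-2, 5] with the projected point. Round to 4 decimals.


Step 1: Compute ||x|| (intermediates to 6 decimals).
||x|| = sqrt(4.363^2 + 6.4875^2) = 7.818147
Step 2: Project.
Since ||x|| > R, scale = R/||x|| = 1/7.818147 = 0.127908, proj(x) = scale * x
proj(x) = [0.558063, 0.829803]
Step 3: Dot product.
a^T * proj(x) = -2*0.558063 + 5*0.829803 = 3.0329


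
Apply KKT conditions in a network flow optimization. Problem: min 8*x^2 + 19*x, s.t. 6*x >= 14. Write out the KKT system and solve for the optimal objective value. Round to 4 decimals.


Step 1: Try lambda = 0 (constraint inactive).
x_unc = -19/(2*8) = -1.1875
Check: 6*-1.1875 = -7.125 < 14 -- violated!
Step 2: Constraint must be active: 6*x = 14
x* = 14/6 = 7/3 = 2.3333 (rounded; the exact value 7/3 is used below)
lambda = (2*8*(7/3) + 19)/6 = 9.3889
Step 3: Compute optimal value.
f(x*) = 8*(7/3)^2 + 19*(7/3) = 87.8889


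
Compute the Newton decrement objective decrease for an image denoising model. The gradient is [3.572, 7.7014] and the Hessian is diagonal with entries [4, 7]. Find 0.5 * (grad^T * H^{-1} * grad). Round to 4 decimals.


Step 1: H is diagonal, so H^(-1) * g = [0.893, 1.1002].
Step 2: g^T H^(-1) g = sum_i g_i^2 / H_ii
  = (3.572)^2/4 + (7.7014)^2/7
  = 3.1898 + 8.4731 = 11.6629
Step 3: Objective decrease = 0.5 * g^T H^(-1) g = 5.8314


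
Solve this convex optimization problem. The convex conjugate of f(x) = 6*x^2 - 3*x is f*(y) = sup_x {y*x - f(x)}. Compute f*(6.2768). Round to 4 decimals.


f*(y) = sup_x {y*x - a*x^2 - b*x} = sup_x {(y-b)*x - a*x^2}
FOC: (y - b) - 2a*x = 0 => x* = (y - b)/(2a)
x* = (6.2768 + 3)/(2*6) = 0.7731
f*(6.2768) = (y-b)^2/(4a) = (6.2768 + 3)^2/(4*6)
= 86.059/24 = 3.5858


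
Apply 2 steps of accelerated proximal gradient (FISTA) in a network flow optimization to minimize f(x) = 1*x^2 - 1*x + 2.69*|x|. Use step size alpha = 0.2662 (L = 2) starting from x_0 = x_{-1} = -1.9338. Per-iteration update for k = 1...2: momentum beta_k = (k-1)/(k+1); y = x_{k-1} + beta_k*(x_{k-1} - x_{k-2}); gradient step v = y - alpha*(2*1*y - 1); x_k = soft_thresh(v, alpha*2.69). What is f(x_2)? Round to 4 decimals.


FISTA on f(x) = 1*x^2 - 1*x + 2.69*|x|
L = 2, alpha = 0.2662
Iteration 1: beta = 0.0, y = -1.9338 + 0.0*(-1.9338 + 1.9338) = -1.9338
  grad(y) = -4.8676, v = y - alpha*grad = -0.638
  prox(v) = soft_thresh(-0.638, 0.7161) = 0.0
Iteration 2: beta = 0.3333, y = 0.0 + 0.3333*(0.0 + 1.9338) = 0.6446
  grad(y) = 0.2892, v = y - alpha*grad = 0.5676
  prox(v) = soft_thresh(0.5676, 0.7161) = 0.0
f(x_2) = 1*0.0^2 - 1*0.0 + 2.69*|0.0| = 0.0


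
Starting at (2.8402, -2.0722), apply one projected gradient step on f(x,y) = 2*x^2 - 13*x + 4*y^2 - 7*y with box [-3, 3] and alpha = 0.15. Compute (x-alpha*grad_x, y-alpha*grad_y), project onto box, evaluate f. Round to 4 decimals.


Step 1: Compute gradient at (2.8402, -2.0722).
grad_x = 2*2*2.8402 - 13 = -1.6392
grad_y = 2*4*-2.0722 - 7 = -23.5776
Step 2: Gradient step.
x_raw = 2.8402 - 0.15*-1.6392 = 3.0861
y_raw = -2.0722 - 0.15*-23.5776 = 1.4644
Step 3: Project onto [-3, 3].
x_proj = clip(3.0861) = 3.0
y_proj = clip(1.4644) = 1.4644
Step 4: Evaluate f.
f(3.0, 1.4644) = -22.6727


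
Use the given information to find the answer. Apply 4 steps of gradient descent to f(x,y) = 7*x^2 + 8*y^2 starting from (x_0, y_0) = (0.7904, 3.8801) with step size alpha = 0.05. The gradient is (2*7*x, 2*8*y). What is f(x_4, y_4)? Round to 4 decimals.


Gradient descent on f(x,y) = 7*x^2 + 8*y^2.
Starting point: (0.7904, 3.8801), alpha = 0.05
Step 1: grad_x = 2*7*0.7904 = 11.0656, grad_y = 2*8*3.8801 = 62.0816
  x_1 = 0.7904 - 0.05*11.0656 = 0.2371
  y_1 = 3.8801 - 0.05*62.0816 = 0.776
Step 2: grad_x = 2*7*0.2371 = 3.3197, grad_y = 2*8*0.776 = 12.4163
  x_2 = 0.2371 - 0.05*3.3197 = 0.0711
  y_2 = 0.776 - 0.05*12.4163 = 0.1552
Step 3: grad_x = 2*7*0.0711 = 0.9959, grad_y = 2*8*0.1552 = 2.4833
  x_3 = 0.0711 - 0.05*0.9959 = 0.0213
  y_3 = 0.1552 - 0.05*2.4833 = 0.031
Step 4: grad_x = 2*7*0.0213 = 0.2988, grad_y = 2*8*0.031 = 0.4967
  x_4 = 0.0213 - 0.05*0.2988 = 0.0064
  y_4 = 0.031 - 0.05*0.4967 = 0.0062
f(0.0064, 0.0062) = 7*0.0064^2 + 8*0.0062^2 = 0.0006


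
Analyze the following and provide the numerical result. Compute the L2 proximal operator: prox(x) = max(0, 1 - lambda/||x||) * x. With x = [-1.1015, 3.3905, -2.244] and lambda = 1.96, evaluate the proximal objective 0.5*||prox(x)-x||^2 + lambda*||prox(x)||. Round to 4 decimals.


Step 1: Compute ||x||.
||x|| = 4.2124
Step 2: Compute scaling factor.
scale = max(0, 1 - 1.96/4.2124) = 0.5347
Step 3: prox(x) = [-0.589, 1.8129, -1.1999]
||prox(x)|| = 2.2524
Step 4: Proximal objective.
0.5*||prox-x||^2 = 1.9208
lambda*||prox|| = 4.4147
Total = 6.3355


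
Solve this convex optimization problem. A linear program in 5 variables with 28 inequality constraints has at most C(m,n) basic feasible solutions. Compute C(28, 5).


Each vertex corresponds to some choice of n active constraints out of m, so the number of vertices is at most C(m, n) = m! / (n!(m-n)!).
m = 28, n = 5
Numerator: 28 * 27 * 26 * 25 * 24
Denominator: 5! = 120
C(28, 5) = 98280


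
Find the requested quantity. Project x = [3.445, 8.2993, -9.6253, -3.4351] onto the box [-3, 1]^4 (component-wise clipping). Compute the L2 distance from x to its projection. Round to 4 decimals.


Project each component onto [-3, 1].
clip(3.445) = 1.0, clip(8.2993) = 1.0, clip(-9.6253) = -3.0, clip(-3.4351) = -3.0
Projection = [1.0, 1.0, -3.0, -3.0]
Squared diffs: [5.978, 53.2798, 43.8946, 0.1893]
Distance = sqrt(103.3417) = 10.1657


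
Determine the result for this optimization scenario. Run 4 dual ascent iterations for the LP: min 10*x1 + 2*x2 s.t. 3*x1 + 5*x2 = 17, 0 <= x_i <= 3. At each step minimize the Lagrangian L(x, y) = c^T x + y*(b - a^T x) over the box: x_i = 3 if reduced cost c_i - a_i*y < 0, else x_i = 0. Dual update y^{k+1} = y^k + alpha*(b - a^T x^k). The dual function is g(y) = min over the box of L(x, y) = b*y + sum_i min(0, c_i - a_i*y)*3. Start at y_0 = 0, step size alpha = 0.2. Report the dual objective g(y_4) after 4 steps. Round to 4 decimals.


Dual ascent for LP: min 10*x1 + 2*x2, 3*x1 + 5*x2 = 17, 0 <= x_i <= 3
Step 1: y^k = 0.0, reduced costs: (10.0, 2.0)
  x^k = (0.0, 0.0), subgradient = b - a^T x = 17.0
  y^{k+1} = 0.0 + 0.2*17.0 = 3.4
Step 2: y^k = 3.4, reduced costs: (-0.2, -15.0)
  x^k = (3.0, 3.0), subgradient = b - a^T x = -7.0
  y^{k+1} = 3.4 + 0.2*-7.0 = 2.0
Step 3: y^k = 2.0, reduced costs: (4.0, -8.0)
  x^k = (0.0, 3.0), subgradient = b - a^T x = 2.0
  y^{k+1} = 2.0 + 0.2*2.0 = 2.4
Step 4: y^k = 2.4, reduced costs: (2.8, -10.0)
  x^k = (0.0, 3.0), subgradient = b - a^T x = 2.0
  y^{k+1} = 2.4 + 0.2*2.0 = 2.8
Dual objective at y_4 = 2.8: reduced costs (1.6, -12.0), box minimizer x = (0.0, 3.0)
g(y_4) = b*y + (c1 - a1*y)*x1 + (c2 - a2*y)*x2 = 17*2.8 + 1.6*0.0 + (-12.0)*3.0 = 47.6 + 0.0 - 36.0 = 11.6


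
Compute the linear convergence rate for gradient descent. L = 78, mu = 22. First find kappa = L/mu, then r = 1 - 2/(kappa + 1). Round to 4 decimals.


Step 1: Compute the condition number.
kappa = L/mu = 78/22 = 3.5455
Step 2: Compute the convergence rate.
r = 1 - 2/(kappa + 1) = 1 - 2*mu/(L + mu) = (L - mu)/(L + mu) = 56/100 = 0.56


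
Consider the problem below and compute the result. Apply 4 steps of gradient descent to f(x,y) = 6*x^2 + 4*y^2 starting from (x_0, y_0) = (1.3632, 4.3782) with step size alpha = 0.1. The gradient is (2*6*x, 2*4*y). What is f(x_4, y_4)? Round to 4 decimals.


Gradient descent on f(x,y) = 6*x^2 + 4*y^2.
Starting point: (1.3632, 4.3782), alpha = 0.1
Step 1: grad_x = 2*6*1.3632 = 16.3584, grad_y = 2*4*4.3782 = 35.0256
  x_1 = 1.3632 - 0.1*16.3584 = -0.2726
  y_1 = 4.3782 - 0.1*35.0256 = 0.8756
Step 2: grad_x = 2*6*-0.2726 = -3.2717, grad_y = 2*4*0.8756 = 7.0051
  x_2 = -0.2726 - 0.1*-3.2717 = 0.0545
  y_2 = 0.8756 - 0.1*7.0051 = 0.1751
Step 3: grad_x = 2*6*0.0545 = 0.6543, grad_y = 2*4*0.1751 = 1.401
  x_3 = 0.0545 - 0.1*0.6543 = -0.0109
  y_3 = 0.1751 - 0.1*1.401 = 0.035
Step 4: grad_x = 2*6*-0.0109 = -0.1309, grad_y = 2*4*0.035 = 0.2802
  x_4 = -0.0109 - 0.1*-0.1309 = 0.0022
  y_4 = 0.035 - 0.1*0.2802 = 0.007
f(0.0022, 0.007) = 6*0.0022^2 + 4*0.007^2 = 0.0002


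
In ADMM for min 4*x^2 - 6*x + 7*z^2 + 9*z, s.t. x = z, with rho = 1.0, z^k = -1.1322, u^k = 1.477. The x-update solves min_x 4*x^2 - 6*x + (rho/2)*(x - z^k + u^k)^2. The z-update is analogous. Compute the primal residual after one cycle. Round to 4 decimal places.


ADMM iteration with rho = 1.0, z^k = -1.1322, u^k = 1.477
Step 1: x-update.
Minimize 4*x^2 - 6*x + (1.0/2)*(x + 1.1322 + 1.477)^2
FOC: (2*4 + 1.0)*x = 6 + 1.0*(-1.1322 - 1.477)
x^{k+1} = 0.3768
Step 2: z-update.
Minimize 7*z^2 + 9*z + (1.0/2)*(0.3768 - z + 1.477)^2
FOC: (2*7 + 1.0)*z = -9 + 1.0*(0.3768 + 1.477)
z^{k+1} = -0.4764
Step 3: u-update.
u^{k+1} = 1.477 + 0.3768 + 0.4764 = 2.3302
Step 4: Primal residual = |0.3768 + 0.4764| = 0.8532


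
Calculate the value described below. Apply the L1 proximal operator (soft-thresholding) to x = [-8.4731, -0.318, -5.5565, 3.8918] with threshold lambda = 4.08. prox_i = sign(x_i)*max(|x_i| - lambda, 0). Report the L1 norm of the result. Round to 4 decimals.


Soft-thresholding with lambda = 4.08:
prox(-8.4731) = sign(-8.4731)*max(|-8.4731| - 4.08, 0) = -4.3931
prox(-0.318) = sign(-0.318)*max(|-0.318| - 4.08, 0) = 0.0
prox(-5.5565) = sign(-5.5565)*max(|-5.5565| - 4.08, 0) = -1.4765
prox(3.8918) = sign(3.8918)*max(|3.8918| - 4.08, 0) = 0.0
prox(x) = [-4.3931, 0.0, -1.4765, 0.0]
||prox(x)||_1 = 4.3931 + 0.0 + 1.4765 + 0.0 = 5.8696


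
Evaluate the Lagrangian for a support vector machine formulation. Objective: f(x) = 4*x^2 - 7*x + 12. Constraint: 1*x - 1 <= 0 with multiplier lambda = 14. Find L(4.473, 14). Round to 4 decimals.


Step 1: Evaluate f(x).
f(4.473) = 4*4.473^2 - 7*4.473 + 12 = 60.7199
Step 2: Evaluate g(x).
g(4.473) = 1*4.473 - 1 = 3.473
Step 3: Compute Lagrangian.
L = 60.7199 + 14*3.473 = 109.3419


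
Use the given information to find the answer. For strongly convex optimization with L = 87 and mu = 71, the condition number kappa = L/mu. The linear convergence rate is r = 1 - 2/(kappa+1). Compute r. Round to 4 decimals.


Step 1: Compute the condition number.
kappa = L/mu = 87/71 = 1.2254
Step 2: Compute the convergence rate.
r = 1 - 2/(kappa + 1) = 1 - 2*mu/(L + mu) = (L - mu)/(L + mu) = 16/158 = 0.1013


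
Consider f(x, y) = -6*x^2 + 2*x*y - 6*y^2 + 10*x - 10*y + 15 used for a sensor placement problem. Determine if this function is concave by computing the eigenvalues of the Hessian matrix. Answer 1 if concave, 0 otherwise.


The Hessian of f(x,y) = -6*x^2 + 2*x*y - 6*y^2 + 10*x - 10*y + 15 is:
H = [[-12, 2], [2, -12]]
Trace = -12 - 12 = -24
Determinant = -12*-12 - (2)^2 = 140
Discriminant = (-24)^2 - 4*140 = 16.0
Eigenvalues: lambda_1 = -14.0, lambda_2 = -10.0
The function is concave.

1


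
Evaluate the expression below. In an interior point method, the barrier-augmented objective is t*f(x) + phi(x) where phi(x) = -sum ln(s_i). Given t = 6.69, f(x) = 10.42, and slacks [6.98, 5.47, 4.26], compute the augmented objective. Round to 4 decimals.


Step 1: Compute log-barrier.
ln values: [1.943, 1.6993, 1.4493]
phi = -(1.943 + 1.6993 + 1.4493) = -5.0916
Step 2: Compute augmented objective.
t*f(x) = 6.69*10.42 = 69.7098
Total = 69.7098 - 5.0916 = 64.6182


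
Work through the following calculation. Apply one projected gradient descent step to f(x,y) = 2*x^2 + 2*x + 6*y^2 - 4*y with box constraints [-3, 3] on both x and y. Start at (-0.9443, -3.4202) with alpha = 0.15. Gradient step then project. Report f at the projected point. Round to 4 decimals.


Step 1: Compute gradient at (-0.9443, -3.4202).
grad_x = 2*2*-0.9443 + 2 = -1.7772
grad_y = 2*6*-3.4202 - 4 = -45.0424
Step 2: Gradient step.
x_raw = -0.9443 - 0.15*-1.7772 = -0.6777
y_raw = -3.4202 - 0.15*-45.0424 = 3.3362
Step 3: Project onto [-3, 3].
x_proj = clip(-0.6777) = -0.6777
y_proj = clip(3.3362) = 3.0
Step 4: Evaluate f.
f(-0.6777, 3.0) = 41.5632


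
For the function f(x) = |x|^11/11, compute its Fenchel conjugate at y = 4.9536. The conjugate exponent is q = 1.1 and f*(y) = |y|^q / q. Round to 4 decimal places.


The conjugate exponent q satisfies 1/p + 1/q = 1.
p = 11, so q = 11/(11 - 1) = 1.1
|y|^q = 4.9536^1.1 = 5.8132
f*(4.9536) = 5.8132 / 1.1 = 5.2847


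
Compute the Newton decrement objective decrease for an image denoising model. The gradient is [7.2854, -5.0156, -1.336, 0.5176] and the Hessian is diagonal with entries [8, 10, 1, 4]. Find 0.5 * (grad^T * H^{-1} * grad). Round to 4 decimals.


Step 1: H is diagonal, so H^(-1) * g = [0.9107, -0.5016, -1.336, 0.1294].
Step 2: g^T H^(-1) g = sum_i g_i^2 / H_ii
  = (7.2854)^2/8 + (-5.0156)^2/10 + (-1.336)^2/1 + (0.5176)^2/4
  = 6.6346 + 2.5156 + 1.7849 + 0.067 = 11.0021
Step 3: Objective decrease = 0.5 * g^T H^(-1) g = 5.5011


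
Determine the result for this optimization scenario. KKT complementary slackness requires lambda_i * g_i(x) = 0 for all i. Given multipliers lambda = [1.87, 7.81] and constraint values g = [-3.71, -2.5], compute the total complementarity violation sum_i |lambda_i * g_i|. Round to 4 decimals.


KKT complementary slackness check:
lambda_1 * g_1 = 1.87 * -3.71 = -6.9377
lambda_2 * g_2 = 7.81 * -2.5 = -19.525
Total violation = 6.9377 + 19.525 = 26.4627


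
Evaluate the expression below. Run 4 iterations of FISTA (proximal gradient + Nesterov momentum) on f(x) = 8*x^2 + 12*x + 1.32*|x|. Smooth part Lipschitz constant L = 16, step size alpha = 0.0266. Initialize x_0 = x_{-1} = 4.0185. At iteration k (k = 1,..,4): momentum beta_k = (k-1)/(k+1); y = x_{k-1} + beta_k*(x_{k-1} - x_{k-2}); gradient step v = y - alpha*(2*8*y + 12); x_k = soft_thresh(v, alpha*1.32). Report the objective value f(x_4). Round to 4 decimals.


FISTA on f(x) = 8*x^2 + 12*x + 1.32*|x|
L = 16, alpha = 0.0266
Iteration 1: beta = 0.0, y = 4.0185 + 0.0*(4.0185 - 4.0185) = 4.0185
  grad(y) = 76.296, v = y - alpha*grad = 1.989
  prox(v) = soft_thresh(1.989, 0.0351) = 1.9539
Iteration 2: beta = 0.3333, y = 1.9539 + 0.3333*(1.9539 - 4.0185) = 1.2657
  grad(y) = 32.2515, v = y - alpha*grad = 0.4078
  prox(v) = soft_thresh(0.4078, 0.0351) = 0.3727
Iteration 3: beta = 0.5, y = 0.3727 + 0.5*(0.3727 - 1.9539) = -0.4179
  grad(y) = 5.3139, v = y - alpha*grad = -0.5592
  prox(v) = soft_thresh(-0.5592, 0.0351) = -0.5241
Iteration 4: beta = 0.6, y = -0.5241 + 0.6*(-0.5241 - 0.3727) = -1.0622
  grad(y) = -4.9955, v = y - alpha*grad = -0.9293
  prox(v) = soft_thresh(-0.9293, 0.0351) = -0.8942
f(x_4) = 8*(-0.8942)^2 + 12*(-0.8942) + 1.32*|-0.8942| = -3.1532


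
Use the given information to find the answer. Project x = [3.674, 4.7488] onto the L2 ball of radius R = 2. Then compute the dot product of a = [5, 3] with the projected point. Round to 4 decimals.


Step 1: Compute ||x|| (intermediates to 6 decimals).
||x|| = sqrt(3.674^2 + 4.7488^2) = 6.004113
Step 2: Project.
Since ||x|| > R, scale = R/||x|| = 2/6.004113 = 0.333105, proj(x) = scale * x
proj(x) = [1.223828, 1.581849]
Step 3: Dot product.
a^T * proj(x) = 5*1.223828 + 3*1.581849 = 10.8647


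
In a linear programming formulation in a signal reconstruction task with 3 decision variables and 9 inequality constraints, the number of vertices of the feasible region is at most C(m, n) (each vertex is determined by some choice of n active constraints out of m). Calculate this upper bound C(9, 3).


Each vertex corresponds to some choice of n active constraints out of m, so the number of vertices is at most C(m, n) = m! / (n!(m-n)!).
m = 9, n = 3
Numerator: 9 * 8 * 7
Denominator: 3! = 6
C(9, 3) = 84


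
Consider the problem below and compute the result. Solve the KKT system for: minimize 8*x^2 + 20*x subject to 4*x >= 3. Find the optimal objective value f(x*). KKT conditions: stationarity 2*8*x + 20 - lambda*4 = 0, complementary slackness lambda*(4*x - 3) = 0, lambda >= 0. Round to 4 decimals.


Step 1: Try lambda = 0 (constraint inactive).
x_unc = -20/(2*8) = -1.25
Check: 4*-1.25 = -5.0 < 3 -- violated!
Step 2: Constraint must be active: 4*x = 3
x* = 3/4 = 0.75
lambda = (2*8*0.75 + 20)/4 = 8.0
Step 3: Compute optimal value.
f(x*) = 8*0.75^2 + 20*0.75 = 19.5


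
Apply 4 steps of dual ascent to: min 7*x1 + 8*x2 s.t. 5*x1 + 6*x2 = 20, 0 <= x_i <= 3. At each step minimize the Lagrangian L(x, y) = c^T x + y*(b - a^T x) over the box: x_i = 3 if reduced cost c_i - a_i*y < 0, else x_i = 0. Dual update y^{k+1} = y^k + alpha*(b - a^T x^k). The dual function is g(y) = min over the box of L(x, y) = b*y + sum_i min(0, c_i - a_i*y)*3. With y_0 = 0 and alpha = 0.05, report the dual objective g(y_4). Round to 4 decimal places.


Dual ascent for LP: min 7*x1 + 8*x2, 5*x1 + 6*x2 = 20, 0 <= x_i <= 3
Step 1: y^k = 0.0, reduced costs: (7.0, 8.0)
  x^k = (0.0, 0.0), subgradient = b - a^T x = 20.0
  y^{k+1} = 0.0 + 0.05*20.0 = 1.0
Step 2: y^k = 1.0, reduced costs: (2.0, 2.0)
  x^k = (0.0, 0.0), subgradient = b - a^T x = 20.0
  y^{k+1} = 1.0 + 0.05*20.0 = 2.0
Step 3: y^k = 2.0, reduced costs: (-3.0, -4.0)
  x^k = (3.0, 3.0), subgradient = b - a^T x = -13.0
  y^{k+1} = 2.0 + 0.05*-13.0 = 1.35
Step 4: y^k = 1.35, reduced costs: (0.25, -0.1)
  x^k = (0.0, 3.0), subgradient = b - a^T x = 2.0
  y^{k+1} = 1.35 + 0.05*2.0 = 1.45
Dual objective at y_4 = 1.45: reduced costs (-0.25, -0.7), box minimizer x = (3.0, 3.0)
g(y_4) = b*y + (c1 - a1*y)*x1 + (c2 - a2*y)*x2 = 20*1.45 + (-0.25)*3.0 + (-0.7)*3.0 = 29.0 - 0.75 - 2.1 = 26.15


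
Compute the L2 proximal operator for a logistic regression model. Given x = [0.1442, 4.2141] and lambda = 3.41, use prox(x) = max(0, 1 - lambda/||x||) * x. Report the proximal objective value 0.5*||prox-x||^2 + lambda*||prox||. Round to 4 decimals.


Step 1: Compute ||x||.
||x|| = 4.2166
Step 2: Compute scaling factor.
scale = max(0, 1 - 3.41/4.2166) = 0.1913
Step 3: prox(x) = [0.0276, 0.8061]
||prox(x)|| = 0.8066
Step 4: Proximal objective.
0.5*||prox-x||^2 = 5.8141
lambda*||prox|| = 2.7505
Total = 8.5644


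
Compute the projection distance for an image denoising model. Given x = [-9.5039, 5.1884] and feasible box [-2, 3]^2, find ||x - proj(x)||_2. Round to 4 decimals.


Project each component onto [-2, 3].
clip(-9.5039) = -2.0, clip(5.1884) = 3.0
Projection = [-2.0, 3.0]
Squared diffs: [56.3085, 4.7891]
Distance = sqrt(61.0976) = 7.8165


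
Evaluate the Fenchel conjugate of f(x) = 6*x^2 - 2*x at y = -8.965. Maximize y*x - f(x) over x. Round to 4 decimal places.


f*(y) = sup_x {y*x - a*x^2 - b*x} = sup_x {(y-b)*x - a*x^2}
FOC: (y - b) - 2a*x = 0 => x* = (y - b)/(2a)
x* = (-8.965 + 2)/(2*6) = -0.5804
f*(-8.965) = (y-b)^2/(4a) = (-8.965 + 2)^2/(4*6)
= 48.5112/24 = 2.0213


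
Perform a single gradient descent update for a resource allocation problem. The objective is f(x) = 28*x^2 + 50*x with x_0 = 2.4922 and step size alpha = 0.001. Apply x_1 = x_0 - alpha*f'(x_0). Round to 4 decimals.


We compute the gradient at x_0 and apply the update.
f'(x) = 56*x + 50
f'(2.4922) = 56*2.4922 + 50 = 189.5632
x_1 = 2.4922 - 0.001*189.5632 = 2.3026


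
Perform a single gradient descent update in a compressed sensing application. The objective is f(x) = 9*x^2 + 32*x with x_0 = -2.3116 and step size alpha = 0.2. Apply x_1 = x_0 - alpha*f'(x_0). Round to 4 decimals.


We compute the gradient at x_0 and apply the update.
f'(x) = 18*x + 32
f'(-2.3116) = 18*-2.3116 + 32 = -9.6088
x_1 = -2.3116 - 0.2*-9.6088 = -0.3898


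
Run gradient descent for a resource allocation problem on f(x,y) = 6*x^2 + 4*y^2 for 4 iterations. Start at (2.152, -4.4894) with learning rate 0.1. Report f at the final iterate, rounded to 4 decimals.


Gradient descent on f(x,y) = 6*x^2 + 4*y^2.
Starting point: (2.152, -4.4894), alpha = 0.1
Step 1: grad_x = 2*6*2.152 = 25.824, grad_y = 2*4*-4.4894 = -35.9152
  x_1 = 2.152 - 0.1*25.824 = -0.4304
  y_1 = -4.4894 - 0.1*-35.9152 = -0.8979
Step 2: grad_x = 2*6*-0.4304 = -5.1648, grad_y = 2*4*-0.8979 = -7.183
  x_2 = -0.4304 - 0.1*-5.1648 = 0.0861
  y_2 = -0.8979 - 0.1*-7.183 = -0.1796
Step 3: grad_x = 2*6*0.0861 = 1.033, grad_y = 2*4*-0.1796 = -1.4366
  x_3 = 0.0861 - 0.1*1.033 = -0.0172
  y_3 = -0.1796 - 0.1*-1.4366 = -0.0359
Step 4: grad_x = 2*6*-0.0172 = -0.2066, grad_y = 2*4*-0.0359 = -0.2873
  x_4 = -0.0172 - 0.1*-0.2066 = 0.0034
  y_4 = -0.0359 - 0.1*-0.2873 = -0.0072
f(0.0034, -0.0072) = 6*0.0034^2 + 4*(-0.0072)^2 = 0.0003


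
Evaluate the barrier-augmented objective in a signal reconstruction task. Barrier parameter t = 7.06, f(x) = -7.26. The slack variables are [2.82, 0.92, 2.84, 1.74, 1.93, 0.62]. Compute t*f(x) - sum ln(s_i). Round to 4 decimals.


Step 1: Compute log-barrier.
ln values: [1.0367, -0.0834, 1.0438, 0.5539, 0.6575, -0.478]
phi = -(1.0367 - 0.0834 + 1.0438 + 0.5539 + 0.6575 - 0.478) = -2.7305
Step 2: Compute augmented objective.
t*f(x) = 7.06*-7.26 = -51.2556
Total = -51.2556 - 2.7305 = -53.9861


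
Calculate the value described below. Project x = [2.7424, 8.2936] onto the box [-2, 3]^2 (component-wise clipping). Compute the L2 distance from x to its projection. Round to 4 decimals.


Project each component onto [-2, 3].
clip(2.7424) = 2.7424, clip(8.2936) = 3.0
Projection = [2.7424, 3.0]
Squared diffs: [0.0, 28.0222]
Distance = sqrt(28.0222) = 5.2936


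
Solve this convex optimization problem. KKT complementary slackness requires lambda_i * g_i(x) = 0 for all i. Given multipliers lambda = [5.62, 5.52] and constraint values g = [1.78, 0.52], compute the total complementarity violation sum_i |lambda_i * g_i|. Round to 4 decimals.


KKT complementary slackness check:
lambda_1 * g_1 = 5.62 * 1.78 = 10.0036
lambda_2 * g_2 = 5.52 * 0.52 = 2.8704
Total violation = 10.0036 + 2.8704 = 12.874


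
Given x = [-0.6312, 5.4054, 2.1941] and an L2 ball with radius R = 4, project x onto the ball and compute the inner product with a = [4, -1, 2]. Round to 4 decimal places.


Step 1: Compute ||x|| (intermediates to 6 decimals).
||x|| = sqrt((-0.6312)^2 + 5.4054^2 + 2.1941^2) = 5.86778
Step 2: Project.
Since ||x|| > R, scale = R/||x|| = 4/5.86778 = 0.681689, proj(x) = scale * x
proj(x) = [-0.430282, 3.684802, 1.495694]
Step 3: Dot product.
a^T * proj(x) = 4*(-0.430282) - 1*3.684802 + 2*1.495694 = -2.4145


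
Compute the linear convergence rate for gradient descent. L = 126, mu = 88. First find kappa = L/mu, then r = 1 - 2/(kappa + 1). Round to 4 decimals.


Step 1: Compute the condition number.
kappa = L/mu = 126/88 = 1.4318
Step 2: Compute the convergence rate.
r = 1 - 2/(kappa + 1) = 1 - 2*mu/(L + mu) = (L - mu)/(L + mu) = 38/214 = 0.1776


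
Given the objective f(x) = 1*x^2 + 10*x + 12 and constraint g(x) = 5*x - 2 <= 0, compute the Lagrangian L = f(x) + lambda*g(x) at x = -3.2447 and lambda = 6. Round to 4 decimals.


Step 1: Evaluate f(x).
f(-3.2447) = 1*(-3.2447)^2 + 10*(-3.2447) + 12 = -9.9189
Step 2: Evaluate g(x).
g(-3.2447) = 5*-3.2447 - 2 = -18.2235
Step 3: Compute Lagrangian.
L = -9.9189 + 6*-18.2235 = -119.2599


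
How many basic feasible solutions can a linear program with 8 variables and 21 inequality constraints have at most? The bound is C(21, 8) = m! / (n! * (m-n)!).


Each vertex corresponds to some choice of n active constraints out of m, so the number of vertices is at most C(m, n) = m! / (n!(m-n)!).
m = 21, n = 8
Numerator: 21 * 20 * 19 * 18 * 17 * 16 * 15 * 14
Denominator: 8! = 40320
C(21, 8) = 203490


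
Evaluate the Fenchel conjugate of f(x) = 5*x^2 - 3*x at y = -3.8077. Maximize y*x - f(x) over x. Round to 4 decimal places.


f*(y) = sup_x {y*x - a*x^2 - b*x} = sup_x {(y-b)*x - a*x^2}
FOC: (y - b) - 2a*x = 0 => x* = (y - b)/(2a)
x* = (-3.8077 + 3)/(2*5) = -0.0808
f*(-3.8077) = (y-b)^2/(4a) = (-3.8077 + 3)^2/(4*5)
= 0.6524/20 = 0.0326


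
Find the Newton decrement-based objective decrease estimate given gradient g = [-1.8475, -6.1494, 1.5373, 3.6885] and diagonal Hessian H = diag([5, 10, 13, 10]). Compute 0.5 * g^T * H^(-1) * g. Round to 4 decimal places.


Step 1: H is diagonal, so H^(-1) * g = [-0.3695, -0.6149, 0.1183, 0.3689].
Step 2: g^T H^(-1) g = sum_i g_i^2 / H_ii
  = (-1.8475)^2/5 + (-6.1494)^2/10 + (1.5373)^2/13 + (3.6885)^2/10
  = 0.6827 + 3.7815 + 0.1818 + 1.3605 = 6.0065
Step 3: Objective decrease = 0.5 * g^T H^(-1) g = 3.0032


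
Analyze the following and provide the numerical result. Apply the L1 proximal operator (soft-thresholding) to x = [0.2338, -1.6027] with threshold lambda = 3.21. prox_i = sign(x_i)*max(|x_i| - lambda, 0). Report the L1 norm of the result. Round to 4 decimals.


Soft-thresholding with lambda = 3.21:
prox(0.2338) = sign(0.2338)*max(|0.2338| - 3.21, 0) = 0.0
prox(-1.6027) = sign(-1.6027)*max(|-1.6027| - 3.21, 0) = 0.0
prox(x) = [0.0, 0.0]
||prox(x)||_1 = 0.0 + 0.0 = 0.0


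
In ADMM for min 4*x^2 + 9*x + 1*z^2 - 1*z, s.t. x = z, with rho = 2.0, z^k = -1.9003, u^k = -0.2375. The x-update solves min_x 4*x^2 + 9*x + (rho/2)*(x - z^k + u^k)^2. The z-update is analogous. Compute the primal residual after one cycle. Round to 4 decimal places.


ADMM iteration with rho = 2.0, z^k = -1.9003, u^k = -0.2375
Step 1: x-update.
Minimize 4*x^2 + 9*x + (2.0/2)*(x + 1.9003 - 0.2375)^2
FOC: (2*4 + 2.0)*x = -9 + 2.0*(-1.9003 + 0.2375)
x^{k+1} = -1.2326
Step 2: z-update.
Minimize 1*z^2 - 1*z + (2.0/2)*(-1.2326 - z - 0.2375)^2
FOC: (2*1 + 2.0)*z = 1 + 2.0*(-1.2326 - 0.2375)
z^{k+1} = -0.485
Step 3: u-update.
u^{k+1} = -0.2375 - 1.2326 + 0.485 = -0.985
Step 4: Primal residual = |-1.2326 + 0.485| = 0.7475


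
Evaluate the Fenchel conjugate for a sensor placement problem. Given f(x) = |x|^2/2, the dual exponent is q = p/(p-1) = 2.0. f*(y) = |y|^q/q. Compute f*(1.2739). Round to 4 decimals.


The conjugate exponent q satisfies 1/p + 1/q = 1.
p = 2, so q = 2/(2 - 1) = 2.0
|y|^q = 1.2739^2.0 = 1.6228
f*(1.2739) = 1.6228 / 2.0 = 0.8114


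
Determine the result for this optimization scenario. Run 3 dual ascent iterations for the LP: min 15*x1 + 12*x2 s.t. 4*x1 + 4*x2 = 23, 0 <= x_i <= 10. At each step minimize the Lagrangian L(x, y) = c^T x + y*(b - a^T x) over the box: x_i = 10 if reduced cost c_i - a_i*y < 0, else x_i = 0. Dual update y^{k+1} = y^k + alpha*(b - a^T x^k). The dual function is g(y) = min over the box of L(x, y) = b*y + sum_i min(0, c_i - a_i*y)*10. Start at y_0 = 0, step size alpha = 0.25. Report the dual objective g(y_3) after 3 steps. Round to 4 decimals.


Dual ascent for LP: min 15*x1 + 12*x2, 4*x1 + 4*x2 = 23, 0 <= x_i <= 10
Step 1: y^k = 0.0, reduced costs: (15.0, 12.0)
  x^k = (0.0, 0.0), subgradient = b - a^T x = 23.0
  y^{k+1} = 0.0 + 0.25*23.0 = 5.75
Step 2: y^k = 5.75, reduced costs: (-8.0, -11.0)
  x^k = (10.0, 10.0), subgradient = b - a^T x = -57.0
  y^{k+1} = 5.75 + 0.25*-57.0 = -8.5
Step 3: y^k = -8.5, reduced costs: (49.0, 46.0)
  x^k = (0.0, 0.0), subgradient = b - a^T x = 23.0
  y^{k+1} = -8.5 + 0.25*23.0 = -2.75
Dual objective at y_3 = -2.75: reduced costs (26.0, 23.0), box minimizer x = (0.0, 0.0)
g(y_3) = b*y + (c1 - a1*y)*x1 + (c2 - a2*y)*x2 = 23*(-2.75) + 26.0*0.0 + 23.0*0.0 = -63.25 + 0.0 + 0.0 = -63.25


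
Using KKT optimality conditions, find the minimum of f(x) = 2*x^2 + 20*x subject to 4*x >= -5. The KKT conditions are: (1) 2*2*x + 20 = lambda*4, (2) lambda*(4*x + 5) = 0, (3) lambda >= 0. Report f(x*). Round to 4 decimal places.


Step 1: Try lambda = 0 (constraint inactive).
x_unc = -20/(2*2) = -5.0
Check: 4*-5.0 = -20.0 < -5 -- violated!
Step 2: Constraint must be active: 4*x = -5
x* = -5/4 = -1.25
lambda = (2*2*(-1.25) + 20)/4 = 3.75
Step 3: Compute optimal value.
f(x*) = 2*(-1.25)^2 + 20*(-1.25) = -21.875


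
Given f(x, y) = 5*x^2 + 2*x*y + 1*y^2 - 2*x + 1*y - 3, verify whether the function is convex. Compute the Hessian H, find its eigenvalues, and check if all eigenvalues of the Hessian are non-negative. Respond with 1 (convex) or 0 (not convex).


The Hessian of f(x,y) = 5*x^2 + 2*x*y + 1*y^2 - 2*x + 1*y - 3 is:
H = [[10, 2], [2, 2]]
Trace = 10 + 2 = 12
Determinant = 10*2 - (2)^2 = 16
Discriminant = (12)^2 - 4*16 = 80.0
Eigenvalues: lambda_1 = 1.5279, lambda_2 = 10.4721
The function is convex.

1


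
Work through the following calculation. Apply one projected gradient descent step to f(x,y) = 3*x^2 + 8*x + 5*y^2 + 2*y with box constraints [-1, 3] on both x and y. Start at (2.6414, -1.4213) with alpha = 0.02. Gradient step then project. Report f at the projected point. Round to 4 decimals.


Step 1: Compute gradient at (2.6414, -1.4213).
grad_x = 2*3*2.6414 + 8 = 23.8484
grad_y = 2*5*-1.4213 + 2 = -12.213
Step 2: Gradient step.
x_raw = 2.6414 - 0.02*23.8484 = 2.1644
y_raw = -1.4213 - 0.02*-12.213 = -1.177
Step 3: Project onto [-1, 3].
x_proj = clip(2.1644) = 2.1644
y_proj = clip(-1.177) = -1.0
Step 4: Evaluate f.
f(2.1644, -1.0) = 34.3698


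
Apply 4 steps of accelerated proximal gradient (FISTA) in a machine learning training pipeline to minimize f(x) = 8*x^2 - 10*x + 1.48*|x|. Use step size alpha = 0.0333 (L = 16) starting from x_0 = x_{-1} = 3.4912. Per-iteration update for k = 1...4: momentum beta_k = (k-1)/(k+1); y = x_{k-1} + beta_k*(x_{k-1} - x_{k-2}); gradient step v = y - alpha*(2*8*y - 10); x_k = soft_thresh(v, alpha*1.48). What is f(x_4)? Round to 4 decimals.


FISTA on f(x) = 8*x^2 - 10*x + 1.48*|x|
L = 16, alpha = 0.0333
Iteration 1: beta = 0.0, y = 3.4912 + 0.0*(3.4912 - 3.4912) = 3.4912
  grad(y) = 45.8592, v = y - alpha*grad = 1.9641
  prox(v) = soft_thresh(1.9641, 0.0493) = 1.9148
Iteration 2: beta = 0.3333, y = 1.9148 + 0.3333*(1.9148 - 3.4912) = 1.3893
  grad(y) = 12.2294, v = y - alpha*grad = 0.9821
  prox(v) = soft_thresh(0.9821, 0.0493) = 0.9328
Iteration 3: beta = 0.5, y = 0.9328 + 0.5*(0.9328 - 1.9148) = 0.4418
  grad(y) = -2.9309, v = y - alpha*grad = 0.5394
  prox(v) = soft_thresh(0.5394, 0.0493) = 0.4901
Iteration 4: beta = 0.6, y = 0.4901 + 0.6*(0.4901 - 0.9328) = 0.2245
  grad(y) = -6.4076, v = y - alpha*grad = 0.4379
  prox(v) = soft_thresh(0.4379, 0.0493) = 0.3886
f(x_4) = 8*0.3886^2 - 10*0.3886 + 1.48*|0.3886| = -2.1028


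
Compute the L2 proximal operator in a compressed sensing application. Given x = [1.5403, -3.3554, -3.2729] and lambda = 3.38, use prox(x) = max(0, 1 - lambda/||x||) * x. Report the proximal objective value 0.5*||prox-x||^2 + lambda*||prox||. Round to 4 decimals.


Step 1: Compute ||x||.
||x|| = 4.9339
Step 2: Compute scaling factor.
scale = max(0, 1 - 3.38/4.9339) = 0.3149
Step 3: prox(x) = [0.4851, -1.0567, -1.0308]
||prox(x)|| = 1.5539
Step 4: Proximal objective.
0.5*||prox-x||^2 = 5.7122
lambda*||prox|| = 5.2522
Total = 10.9643


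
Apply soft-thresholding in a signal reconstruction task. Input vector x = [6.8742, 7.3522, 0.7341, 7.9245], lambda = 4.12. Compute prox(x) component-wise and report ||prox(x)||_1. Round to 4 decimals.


Soft-thresholding with lambda = 4.12:
prox(6.8742) = sign(6.8742)*max(|6.8742| - 4.12, 0) = 2.7542
prox(7.3522) = sign(7.3522)*max(|7.3522| - 4.12, 0) = 3.2322
prox(0.7341) = sign(0.7341)*max(|0.7341| - 4.12, 0) = 0.0
prox(7.9245) = sign(7.9245)*max(|7.9245| - 4.12, 0) = 3.8045
prox(x) = [2.7542, 3.2322, 0.0, 3.8045]
||prox(x)||_1 = 2.7542 + 3.2322 + 0.0 + 3.8045 = 9.7909


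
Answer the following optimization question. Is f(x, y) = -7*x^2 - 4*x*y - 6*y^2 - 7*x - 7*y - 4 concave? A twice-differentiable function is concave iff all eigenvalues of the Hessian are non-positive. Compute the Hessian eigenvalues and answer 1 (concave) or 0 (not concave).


The Hessian of f(x,y) = -7*x^2 - 4*x*y - 6*y^2 - 7*x - 7*y - 4 is:
H = [[-14, -4], [-4, -12]]
Trace = -14 - 12 = -26
Determinant = -14*-12 - (-4)^2 = 152
Discriminant = (-26)^2 - 4*152 = 68.0
Eigenvalues: lambda_1 = -17.1231, lambda_2 = -8.8769
The function is concave.

1


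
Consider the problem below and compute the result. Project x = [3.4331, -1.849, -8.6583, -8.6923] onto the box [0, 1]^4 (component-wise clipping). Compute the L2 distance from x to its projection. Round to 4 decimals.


Project each component onto [0, 1].
clip(3.4331) = 1.0, clip(-1.849) = 0.0, clip(-8.6583) = 0.0, clip(-8.6923) = 0.0
Projection = [1.0, 0.0, 0.0, 0.0]
Squared diffs: [5.92, 3.4188, 74.9662, 75.5561]
Distance = sqrt(159.8611) = 12.6436


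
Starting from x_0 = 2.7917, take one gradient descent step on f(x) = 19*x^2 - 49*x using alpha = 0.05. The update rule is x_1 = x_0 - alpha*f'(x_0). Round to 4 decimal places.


We compute the gradient at x_0 and apply the update.
f'(x) = 38*x - 49
f'(2.7917) = 38*2.7917 - 49 = 57.0846
x_1 = 2.7917 - 0.05*57.0846 = -0.0625


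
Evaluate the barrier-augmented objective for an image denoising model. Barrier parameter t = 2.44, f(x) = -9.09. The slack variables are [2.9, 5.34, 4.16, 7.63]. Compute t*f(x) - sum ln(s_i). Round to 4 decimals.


Step 1: Compute log-barrier.
ln values: [1.0647, 1.6752, 1.4255, 2.0321]
phi = -(1.0647 + 1.6752 + 1.4255 + 2.0321) = -6.1975
Step 2: Compute augmented objective.
t*f(x) = 2.44*-9.09 = -22.1796
Total = -22.1796 - 6.1975 = -28.3771


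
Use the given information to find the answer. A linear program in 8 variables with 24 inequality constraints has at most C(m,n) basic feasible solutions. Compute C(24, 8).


Each vertex corresponds to some choice of n active constraints out of m, so the number of vertices is at most C(m, n) = m! / (n!(m-n)!).
m = 24, n = 8
Numerator: 24 * 23 * 22 * 21 * 20 * 19 * 18 * 17
Denominator: 8! = 40320
C(24, 8) = 735471
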